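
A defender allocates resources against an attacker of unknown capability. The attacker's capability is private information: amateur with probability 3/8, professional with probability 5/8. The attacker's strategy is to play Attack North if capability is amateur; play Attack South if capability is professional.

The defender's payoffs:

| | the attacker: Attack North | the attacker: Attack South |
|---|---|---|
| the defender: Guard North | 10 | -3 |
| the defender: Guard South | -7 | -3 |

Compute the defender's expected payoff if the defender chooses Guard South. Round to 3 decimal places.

-4.500

E[Guard South] = 3/8·(-7) + 5/8·(-3) = (-21/8) + (-15/8) = -9/2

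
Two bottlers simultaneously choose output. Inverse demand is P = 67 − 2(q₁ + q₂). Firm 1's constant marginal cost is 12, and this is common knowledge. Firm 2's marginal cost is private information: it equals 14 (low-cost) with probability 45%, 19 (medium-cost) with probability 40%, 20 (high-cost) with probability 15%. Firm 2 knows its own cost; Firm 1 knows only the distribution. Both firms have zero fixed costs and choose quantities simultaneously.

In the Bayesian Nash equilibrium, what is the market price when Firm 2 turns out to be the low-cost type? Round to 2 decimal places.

30.52

Firm 2 with cost c maximizes (67 − 2(q₁+q₂) − c)·q₂, giving q₂(c) = (67 − c − 2q₁)/4.
E[c₂] = 0.45·14 + 0.4·19 + 0.15·20 = 16.9
Firm 1's FOC against E[q₂] yields q₁ = (67 − 2·12 + E[c₂])/6 = (67 − 24 + 16.9)/6 = 9.98333.
q₂(low-cost) = 8.25833, so P = 67 − 2·(9.98333 + 8.25833) = 30.5167.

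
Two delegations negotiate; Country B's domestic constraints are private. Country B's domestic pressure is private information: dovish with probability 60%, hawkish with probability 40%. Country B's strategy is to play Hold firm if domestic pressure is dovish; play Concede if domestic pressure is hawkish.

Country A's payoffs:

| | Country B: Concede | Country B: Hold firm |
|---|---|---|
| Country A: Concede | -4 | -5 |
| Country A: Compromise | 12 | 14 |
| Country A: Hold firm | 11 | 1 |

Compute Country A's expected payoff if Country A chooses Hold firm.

5

E[Hold firm] = 0.6·1 + 0.4·11 = 0.6 + 4.4 = 5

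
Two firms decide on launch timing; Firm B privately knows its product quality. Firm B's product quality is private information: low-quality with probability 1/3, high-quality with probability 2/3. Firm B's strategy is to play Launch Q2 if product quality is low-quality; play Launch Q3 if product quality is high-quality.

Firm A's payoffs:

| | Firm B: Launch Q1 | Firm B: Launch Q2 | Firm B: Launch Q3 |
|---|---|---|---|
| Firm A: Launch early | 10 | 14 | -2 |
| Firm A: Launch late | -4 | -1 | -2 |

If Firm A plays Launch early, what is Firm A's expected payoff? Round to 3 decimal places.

E[Launch early] = 1/3·14 + 2/3·(-2) = 14/3 + (-4/3) = 10/3

3.333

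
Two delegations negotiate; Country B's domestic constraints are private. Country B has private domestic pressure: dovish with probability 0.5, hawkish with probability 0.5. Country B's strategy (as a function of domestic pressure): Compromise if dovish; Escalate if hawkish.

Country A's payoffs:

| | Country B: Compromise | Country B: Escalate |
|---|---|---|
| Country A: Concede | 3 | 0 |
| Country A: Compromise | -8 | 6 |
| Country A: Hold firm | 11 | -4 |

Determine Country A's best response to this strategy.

Hold firm

Compute Country A's expected payoff for each action, taking the expectation over Country B's type.
E[Concede] = 0.5·(3) + 0.5·(0) = 1.5
E[Compromise] = 0.5·(-8) + 0.5·(6) = -1
E[Hold firm] = 0.5·(11) + 0.5·(-4) = 3.5
Best response: Hold firm (3.5 is the largest).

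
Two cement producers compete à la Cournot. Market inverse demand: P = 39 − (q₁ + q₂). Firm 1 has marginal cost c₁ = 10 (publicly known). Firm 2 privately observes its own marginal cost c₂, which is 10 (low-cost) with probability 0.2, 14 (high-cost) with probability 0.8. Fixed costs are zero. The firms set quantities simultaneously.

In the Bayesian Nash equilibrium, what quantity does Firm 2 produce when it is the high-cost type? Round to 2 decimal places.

7.13

Type-c best response for Firm 2: q₂(c) = (39 − c)/2 − q₁/2.
Firm 1 maximizes expected profit; its first-order condition is 39 − 2q₁ − E[q₂] − 10 = 0.
Substituting E[q₂] and solving: E[c₂] = 13.2, so q₁ = (39 − 2·10 + 13.2)/3 = 10.7333.
q₂(high-cost) = (39 − 14 − 10.7333)/2 = 7.13333.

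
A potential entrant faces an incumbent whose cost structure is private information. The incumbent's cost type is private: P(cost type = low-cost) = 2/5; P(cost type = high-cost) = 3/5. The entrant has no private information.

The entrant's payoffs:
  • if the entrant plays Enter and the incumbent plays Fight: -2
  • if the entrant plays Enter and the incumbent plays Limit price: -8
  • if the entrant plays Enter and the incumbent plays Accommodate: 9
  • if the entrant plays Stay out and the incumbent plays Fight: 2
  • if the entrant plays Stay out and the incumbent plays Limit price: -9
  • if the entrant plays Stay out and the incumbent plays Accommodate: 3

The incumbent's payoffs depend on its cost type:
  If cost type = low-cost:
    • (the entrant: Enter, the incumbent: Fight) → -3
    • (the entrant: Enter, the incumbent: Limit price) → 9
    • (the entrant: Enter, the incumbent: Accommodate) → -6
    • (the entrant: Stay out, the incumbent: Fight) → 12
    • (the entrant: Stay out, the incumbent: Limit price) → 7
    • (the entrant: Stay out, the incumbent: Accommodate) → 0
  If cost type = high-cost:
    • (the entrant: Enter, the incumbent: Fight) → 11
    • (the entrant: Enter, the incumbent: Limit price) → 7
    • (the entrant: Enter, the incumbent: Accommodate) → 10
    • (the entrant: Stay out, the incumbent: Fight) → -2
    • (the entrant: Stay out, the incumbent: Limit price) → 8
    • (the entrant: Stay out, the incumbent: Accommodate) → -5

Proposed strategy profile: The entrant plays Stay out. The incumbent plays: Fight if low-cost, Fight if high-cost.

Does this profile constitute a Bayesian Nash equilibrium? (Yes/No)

No

The entrant plays Stay out: E[Stay out] = 2/5·(2) + 3/5·(2) = 2; E[Enter] = -2. Best-responding. ✓
The incumbent (cost type low-cost), facing Stay out: Fight gives 12, Limit price gives 7, Accommodate gives 0. Proposed Fight is best. ✓
The incumbent (cost type high-cost), facing Stay out: Fight gives -2, Limit price gives 8, Accommodate gives -5. Proposed Fight is not best — profitable deviation exists. ✗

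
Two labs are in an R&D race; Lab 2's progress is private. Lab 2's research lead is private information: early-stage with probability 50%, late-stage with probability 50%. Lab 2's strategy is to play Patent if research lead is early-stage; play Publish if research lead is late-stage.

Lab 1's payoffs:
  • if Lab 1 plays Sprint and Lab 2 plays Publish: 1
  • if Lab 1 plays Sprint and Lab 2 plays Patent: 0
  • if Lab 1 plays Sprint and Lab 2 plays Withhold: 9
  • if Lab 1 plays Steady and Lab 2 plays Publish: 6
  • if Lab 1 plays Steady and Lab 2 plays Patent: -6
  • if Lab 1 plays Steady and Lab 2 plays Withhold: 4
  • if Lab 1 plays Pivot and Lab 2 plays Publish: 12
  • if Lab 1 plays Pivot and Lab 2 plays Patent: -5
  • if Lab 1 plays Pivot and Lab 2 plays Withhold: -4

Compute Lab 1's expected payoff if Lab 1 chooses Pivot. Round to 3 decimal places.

3.500

Take the expectation over Lab 2's research lead, weighting each type's action by its prior probability.
E[Pivot] = 0.5·(-5) + 0.5·12 = (-2.5) + 6 = 3.5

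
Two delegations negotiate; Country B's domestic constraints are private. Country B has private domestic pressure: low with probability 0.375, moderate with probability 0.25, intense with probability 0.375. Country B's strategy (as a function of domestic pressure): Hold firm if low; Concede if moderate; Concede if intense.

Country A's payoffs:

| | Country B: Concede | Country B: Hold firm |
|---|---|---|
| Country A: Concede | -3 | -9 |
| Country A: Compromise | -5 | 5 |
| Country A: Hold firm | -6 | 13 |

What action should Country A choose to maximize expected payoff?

E[Concede] = 0.375·(-9) + 0.25·(-3) + 0.375·(-3) = -5.25
E[Compromise] = 0.375·(5) + 0.25·(-5) + 0.375·(-5) = -1.25
E[Hold firm] = 0.375·(13) + 0.25·(-6) + 0.375·(-6) = 1.125
Best response: Hold firm (1.125 is the largest).

Hold firm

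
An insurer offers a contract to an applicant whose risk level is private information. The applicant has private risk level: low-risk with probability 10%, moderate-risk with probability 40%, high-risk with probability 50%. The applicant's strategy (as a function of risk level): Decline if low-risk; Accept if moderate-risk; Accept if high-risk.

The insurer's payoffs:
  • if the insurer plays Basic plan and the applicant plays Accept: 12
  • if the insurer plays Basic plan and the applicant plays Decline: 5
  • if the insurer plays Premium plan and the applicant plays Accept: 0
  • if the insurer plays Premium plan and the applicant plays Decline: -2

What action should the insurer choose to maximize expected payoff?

E[Basic plan] = 0.1·(5) + 0.4·(12) + 0.5·(12) = 11.3
E[Premium plan] = 0.1·(-2) + 0.4·(0) + 0.5·(0) = -0.2
Best response: Basic plan (11.3 is the largest).

Basic plan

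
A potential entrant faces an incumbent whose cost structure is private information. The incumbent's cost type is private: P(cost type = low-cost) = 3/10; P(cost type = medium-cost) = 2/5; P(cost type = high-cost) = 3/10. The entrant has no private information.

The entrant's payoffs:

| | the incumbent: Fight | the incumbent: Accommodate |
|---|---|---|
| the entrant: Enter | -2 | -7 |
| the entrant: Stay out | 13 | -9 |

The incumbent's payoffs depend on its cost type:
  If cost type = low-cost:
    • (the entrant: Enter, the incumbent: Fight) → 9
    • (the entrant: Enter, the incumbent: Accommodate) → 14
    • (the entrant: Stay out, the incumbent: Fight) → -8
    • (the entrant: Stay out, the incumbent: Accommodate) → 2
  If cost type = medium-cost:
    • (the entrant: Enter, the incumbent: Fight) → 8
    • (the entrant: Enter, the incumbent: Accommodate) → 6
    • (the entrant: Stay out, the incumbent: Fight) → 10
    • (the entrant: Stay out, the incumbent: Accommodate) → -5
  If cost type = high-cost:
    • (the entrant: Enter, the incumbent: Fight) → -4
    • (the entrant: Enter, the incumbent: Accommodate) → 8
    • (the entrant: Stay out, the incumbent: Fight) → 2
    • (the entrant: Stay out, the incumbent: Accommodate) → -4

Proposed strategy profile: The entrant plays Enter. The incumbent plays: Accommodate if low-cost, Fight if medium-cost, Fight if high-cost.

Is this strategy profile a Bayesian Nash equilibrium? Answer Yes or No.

The entrant plays Enter: E[Enter] = 3/10·(-7) + 2/5·(-2) + 3/10·(-2) = -7/2; E[Stay out] = 32/5. Not best-responding. ✗
The incumbent (cost type low-cost), facing Enter: Fight gives 9, Accommodate gives 14. Proposed Accommodate is best. ✓
The incumbent (cost type medium-cost), facing Enter: Fight gives 8, Accommodate gives 6. Proposed Fight is best. ✓
The incumbent (cost type high-cost), facing Enter: Fight gives -4, Accommodate gives 8. Proposed Fight is not best — profitable deviation exists. ✗

No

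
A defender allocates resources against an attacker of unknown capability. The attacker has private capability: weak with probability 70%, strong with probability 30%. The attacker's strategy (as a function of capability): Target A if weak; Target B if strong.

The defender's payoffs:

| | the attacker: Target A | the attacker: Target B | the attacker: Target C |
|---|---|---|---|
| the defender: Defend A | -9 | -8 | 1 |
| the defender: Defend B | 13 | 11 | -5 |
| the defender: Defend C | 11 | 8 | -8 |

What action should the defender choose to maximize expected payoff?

E[Defend A] = 0.7·(-9) + 0.3·(-8) = -8.7
E[Defend B] = 0.7·(13) + 0.3·(11) = 12.4
E[Defend C] = 0.7·(11) + 0.3·(8) = 10.1
Best response: Defend B (12.4 is the largest).

Defend B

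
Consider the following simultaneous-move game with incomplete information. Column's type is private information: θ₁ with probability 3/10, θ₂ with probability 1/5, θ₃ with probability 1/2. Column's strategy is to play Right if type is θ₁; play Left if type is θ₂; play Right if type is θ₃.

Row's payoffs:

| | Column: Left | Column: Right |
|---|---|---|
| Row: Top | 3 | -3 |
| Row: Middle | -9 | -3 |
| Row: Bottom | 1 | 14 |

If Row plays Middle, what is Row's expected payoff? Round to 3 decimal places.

-4.200

E[Middle] = 3/10·(-3) + 1/5·(-9) + 1/2·(-3) = (-9/10) + (-9/5) + (-3/2) = -21/5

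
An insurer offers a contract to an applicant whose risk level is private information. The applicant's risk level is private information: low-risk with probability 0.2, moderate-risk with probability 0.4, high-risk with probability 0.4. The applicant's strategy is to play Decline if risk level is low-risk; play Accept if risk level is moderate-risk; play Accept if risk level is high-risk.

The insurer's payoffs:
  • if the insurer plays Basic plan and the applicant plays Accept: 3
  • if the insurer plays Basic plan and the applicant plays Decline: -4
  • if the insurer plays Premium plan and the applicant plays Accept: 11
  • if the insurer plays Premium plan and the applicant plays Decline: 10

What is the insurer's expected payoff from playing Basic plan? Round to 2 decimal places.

1.60

E[Basic plan] = 0.2·(-4) + 0.4·3 + 0.4·3 = (-0.8) + 1.2 + 1.2 = 1.6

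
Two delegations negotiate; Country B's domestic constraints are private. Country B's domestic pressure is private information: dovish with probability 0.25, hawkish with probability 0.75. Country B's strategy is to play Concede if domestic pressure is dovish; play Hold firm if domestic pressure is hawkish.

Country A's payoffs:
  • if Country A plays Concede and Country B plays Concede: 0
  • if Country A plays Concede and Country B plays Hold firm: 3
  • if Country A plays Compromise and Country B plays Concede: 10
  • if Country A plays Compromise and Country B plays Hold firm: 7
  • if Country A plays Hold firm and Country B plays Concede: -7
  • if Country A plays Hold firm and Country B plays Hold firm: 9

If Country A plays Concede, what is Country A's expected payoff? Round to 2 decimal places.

2.25

Take the expectation over Country B's domestic pressure, weighting each type's action by its prior probability.
E[Concede] = 0.25·0 + 0.75·3 = 0 + 2.25 = 2.25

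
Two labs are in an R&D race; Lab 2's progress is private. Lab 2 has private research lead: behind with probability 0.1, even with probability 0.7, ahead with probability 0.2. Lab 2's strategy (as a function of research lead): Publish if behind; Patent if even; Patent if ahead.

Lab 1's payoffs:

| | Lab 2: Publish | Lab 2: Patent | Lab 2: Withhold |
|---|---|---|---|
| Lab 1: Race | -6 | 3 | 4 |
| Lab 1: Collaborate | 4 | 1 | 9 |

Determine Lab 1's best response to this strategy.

E[Race] = 0.1·(-6) + 0.7·(3) + 0.2·(3) = 2.1
E[Collaborate] = 0.1·(4) + 0.7·(1) + 0.2·(1) = 1.3
Best response: Race (2.1 is the largest).

Race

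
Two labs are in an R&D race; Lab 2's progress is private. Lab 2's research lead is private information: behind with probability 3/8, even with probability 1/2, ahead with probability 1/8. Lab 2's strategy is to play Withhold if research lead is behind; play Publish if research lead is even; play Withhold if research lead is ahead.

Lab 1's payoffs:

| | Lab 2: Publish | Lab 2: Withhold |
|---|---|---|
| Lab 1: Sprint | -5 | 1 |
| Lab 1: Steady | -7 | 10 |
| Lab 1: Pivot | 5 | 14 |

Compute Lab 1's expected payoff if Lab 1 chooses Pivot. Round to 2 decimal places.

9.50

E[Pivot] = 3/8·14 + 1/2·5 + 1/8·14 = 21/4 + 5/2 + 7/4 = 19/2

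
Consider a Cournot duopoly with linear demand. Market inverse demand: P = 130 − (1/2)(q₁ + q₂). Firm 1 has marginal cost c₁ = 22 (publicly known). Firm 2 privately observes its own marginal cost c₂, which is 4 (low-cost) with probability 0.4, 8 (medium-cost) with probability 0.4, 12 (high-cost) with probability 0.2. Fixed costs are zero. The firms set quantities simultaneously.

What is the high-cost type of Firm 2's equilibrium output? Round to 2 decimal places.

Firm 2 with cost c maximizes (130 − (1/2)(q₁+q₂) − c)·q₂, giving q₂(c) = (130 − c − (1/2)q₁).
E[c₂] = 0.4·4 + 0.4·8 + 0.2·12 = 7.2
Firm 1's FOC against E[q₂] yields q₁ = (130 − 2·22 + E[c₂])/(3/2) = (130 − 44 + 7.2)/(3/2) = 62.1333.
q₂(high-cost) = (130 − 12 − (1/2)·62.1333) = 86.9333.

86.93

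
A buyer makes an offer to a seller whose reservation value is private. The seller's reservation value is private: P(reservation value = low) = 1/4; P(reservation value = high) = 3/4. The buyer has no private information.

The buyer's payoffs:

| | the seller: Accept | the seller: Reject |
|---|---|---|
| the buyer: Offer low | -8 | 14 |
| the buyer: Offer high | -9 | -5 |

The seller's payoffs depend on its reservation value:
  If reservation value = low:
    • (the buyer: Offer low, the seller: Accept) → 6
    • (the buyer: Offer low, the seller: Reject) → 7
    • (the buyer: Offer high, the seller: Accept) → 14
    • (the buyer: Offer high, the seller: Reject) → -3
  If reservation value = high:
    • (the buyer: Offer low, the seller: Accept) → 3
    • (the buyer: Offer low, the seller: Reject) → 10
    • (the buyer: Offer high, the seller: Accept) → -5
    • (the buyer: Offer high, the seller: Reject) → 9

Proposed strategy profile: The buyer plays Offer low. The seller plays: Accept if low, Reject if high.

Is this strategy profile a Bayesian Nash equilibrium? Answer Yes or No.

No

A profile is a BNE iff every type of every player is best-responding given beliefs about the other side.
The buyer plays Offer low: E[Offer low] = 1/4·(-8) + 3/4·(14) = 17/2; E[Offer high] = -6. Best-responding. ✓
The seller (reservation value low), facing Offer low: Accept gives 6, Reject gives 7. Proposed Accept is not best — profitable deviation exists. ✗
The seller (reservation value high), facing Offer low: Accept gives 3, Reject gives 10. Proposed Reject is best. ✓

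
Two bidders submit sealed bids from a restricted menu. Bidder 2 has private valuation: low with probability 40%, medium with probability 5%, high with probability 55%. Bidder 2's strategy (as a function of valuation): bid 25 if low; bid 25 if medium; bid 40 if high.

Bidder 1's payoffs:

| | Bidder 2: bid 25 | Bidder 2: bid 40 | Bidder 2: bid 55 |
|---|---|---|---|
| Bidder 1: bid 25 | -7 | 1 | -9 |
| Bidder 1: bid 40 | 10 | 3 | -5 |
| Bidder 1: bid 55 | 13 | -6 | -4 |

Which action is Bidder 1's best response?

bid 40

Compute Bidder 1's expected payoff for each action, taking the expectation over Bidder 2's type.
E[bid 25] = 0.4·(-7) + 0.05·(-7) + 0.55·(1) = -2.6
E[bid 40] = 0.4·(10) + 0.05·(10) + 0.55·(3) = 6.15
E[bid 55] = 0.4·(13) + 0.05·(13) + 0.55·(-6) = 2.55
Best response: bid 40 (6.15 is the largest).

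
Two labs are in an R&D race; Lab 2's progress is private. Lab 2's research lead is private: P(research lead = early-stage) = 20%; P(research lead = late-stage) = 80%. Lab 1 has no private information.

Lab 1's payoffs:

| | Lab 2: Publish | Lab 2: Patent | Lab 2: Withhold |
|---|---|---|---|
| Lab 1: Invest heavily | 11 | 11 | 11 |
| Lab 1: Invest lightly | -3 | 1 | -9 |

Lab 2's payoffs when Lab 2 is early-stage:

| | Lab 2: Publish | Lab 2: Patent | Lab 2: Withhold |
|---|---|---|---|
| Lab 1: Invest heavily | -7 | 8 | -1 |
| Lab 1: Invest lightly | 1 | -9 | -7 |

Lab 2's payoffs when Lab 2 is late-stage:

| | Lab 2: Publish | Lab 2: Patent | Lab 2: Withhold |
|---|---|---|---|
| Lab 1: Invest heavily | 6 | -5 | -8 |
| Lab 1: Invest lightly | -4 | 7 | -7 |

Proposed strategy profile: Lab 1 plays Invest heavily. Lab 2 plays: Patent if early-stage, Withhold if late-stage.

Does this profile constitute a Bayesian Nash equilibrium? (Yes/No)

No

Lab 1 plays Invest heavily: E[Invest heavily] = 0.2·(11) + 0.8·(11) = 11; E[Invest lightly] = -7. Best-responding. ✓
Lab 2 (research lead early-stage), facing Invest heavily: Publish gives -7, Patent gives 8, Withhold gives -1. Proposed Patent is best. ✓
Lab 2 (research lead late-stage), facing Invest heavily: Publish gives 6, Patent gives -5, Withhold gives -8. Proposed Withhold is not best — profitable deviation exists. ✗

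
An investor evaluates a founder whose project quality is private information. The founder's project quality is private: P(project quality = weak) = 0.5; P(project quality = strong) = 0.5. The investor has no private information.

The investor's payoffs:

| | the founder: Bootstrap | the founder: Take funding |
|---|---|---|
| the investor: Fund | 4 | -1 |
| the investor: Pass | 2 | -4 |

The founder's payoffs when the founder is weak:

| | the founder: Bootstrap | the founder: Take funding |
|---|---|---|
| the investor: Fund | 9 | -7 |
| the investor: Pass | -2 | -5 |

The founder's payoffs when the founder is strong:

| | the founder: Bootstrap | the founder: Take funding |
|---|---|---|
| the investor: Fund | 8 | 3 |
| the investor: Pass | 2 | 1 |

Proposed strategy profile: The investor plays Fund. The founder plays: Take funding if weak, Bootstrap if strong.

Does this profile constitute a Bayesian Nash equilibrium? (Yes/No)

No

The investor plays Fund: E[Fund] = 0.5·(-1) + 0.5·(4) = 1.5; E[Pass] = -1. Best-responding. ✓
The founder (project quality weak), facing Fund: Bootstrap gives 9, Take funding gives -7. Proposed Take funding is not best — profitable deviation exists. ✗
The founder (project quality strong), facing Fund: Bootstrap gives 8, Take funding gives 3. Proposed Bootstrap is best. ✓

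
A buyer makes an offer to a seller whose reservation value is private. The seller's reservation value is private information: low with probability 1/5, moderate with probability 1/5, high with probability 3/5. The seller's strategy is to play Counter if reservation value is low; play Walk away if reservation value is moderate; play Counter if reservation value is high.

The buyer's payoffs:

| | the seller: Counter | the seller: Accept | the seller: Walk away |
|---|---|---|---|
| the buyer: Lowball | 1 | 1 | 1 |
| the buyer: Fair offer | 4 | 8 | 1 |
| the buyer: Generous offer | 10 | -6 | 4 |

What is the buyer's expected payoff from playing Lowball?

1

Take the expectation over the seller's reservation value, weighting each type's action by its prior probability.
E[Lowball] = 1/5·1 + 1/5·1 + 3/5·1 = 1/5 + 1/5 + 3/5 = 1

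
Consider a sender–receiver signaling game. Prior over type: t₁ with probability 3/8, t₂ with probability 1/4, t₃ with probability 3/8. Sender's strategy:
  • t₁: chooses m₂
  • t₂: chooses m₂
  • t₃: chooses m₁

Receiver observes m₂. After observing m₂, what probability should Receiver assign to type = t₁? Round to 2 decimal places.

P(m₂) = (3/8)·1 + (1/4)·1 + (3/8)·0 = 5/8
P(t₁ | m₂) = ((3/8)·1) / (5/8) = (3/8) / (5/8) = 3/5

0.60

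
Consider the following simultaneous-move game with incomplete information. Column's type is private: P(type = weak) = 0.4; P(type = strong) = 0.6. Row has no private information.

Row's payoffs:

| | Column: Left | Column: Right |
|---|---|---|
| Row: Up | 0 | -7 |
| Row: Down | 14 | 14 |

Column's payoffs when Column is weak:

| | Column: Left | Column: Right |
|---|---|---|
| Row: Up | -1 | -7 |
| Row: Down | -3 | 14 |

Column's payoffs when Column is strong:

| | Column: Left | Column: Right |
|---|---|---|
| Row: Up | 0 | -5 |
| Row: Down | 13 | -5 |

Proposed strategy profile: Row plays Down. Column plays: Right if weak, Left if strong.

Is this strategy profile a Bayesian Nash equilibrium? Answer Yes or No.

Row plays Down: E[Down] = 0.4·(14) + 0.6·(14) = 14; E[Up] = -2.8. Best-responding. ✓
Column (type weak), facing Down: Left gives -3, Right gives 14. Proposed Right is best. ✓
Column (type strong), facing Down: Left gives 13, Right gives -5. Proposed Left is best. ✓

Yes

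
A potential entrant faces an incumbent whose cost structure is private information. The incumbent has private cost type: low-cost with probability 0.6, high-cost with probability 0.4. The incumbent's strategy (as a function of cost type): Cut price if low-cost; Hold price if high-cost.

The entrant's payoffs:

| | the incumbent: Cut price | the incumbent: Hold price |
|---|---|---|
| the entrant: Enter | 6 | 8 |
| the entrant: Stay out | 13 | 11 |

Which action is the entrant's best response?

Stay out

E[Enter] = 0.6·(6) + 0.4·(8) = 6.8
E[Stay out] = 0.6·(13) + 0.4·(11) = 12.2
Best response: Stay out (12.2 is the largest).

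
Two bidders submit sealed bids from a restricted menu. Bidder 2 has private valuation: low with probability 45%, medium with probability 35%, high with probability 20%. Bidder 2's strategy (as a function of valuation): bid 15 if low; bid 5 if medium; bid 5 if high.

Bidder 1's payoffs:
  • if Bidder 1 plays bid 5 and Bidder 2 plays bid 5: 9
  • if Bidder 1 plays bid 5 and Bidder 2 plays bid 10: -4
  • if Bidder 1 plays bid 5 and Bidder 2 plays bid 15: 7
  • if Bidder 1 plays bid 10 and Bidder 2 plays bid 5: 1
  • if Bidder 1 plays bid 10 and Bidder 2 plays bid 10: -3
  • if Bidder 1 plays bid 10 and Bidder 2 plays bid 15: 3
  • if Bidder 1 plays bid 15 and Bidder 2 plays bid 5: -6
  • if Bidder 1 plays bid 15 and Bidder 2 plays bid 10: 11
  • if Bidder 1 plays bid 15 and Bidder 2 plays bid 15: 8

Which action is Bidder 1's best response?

Compute Bidder 1's expected payoff for each action, taking the expectation over Bidder 2's type.
E[bid 5] = 0.45·(7) + 0.35·(9) + 0.2·(9) = 8.1
E[bid 10] = 0.45·(3) + 0.35·(1) + 0.2·(1) = 1.9
E[bid 15] = 0.45·(8) + 0.35·(-6) + 0.2·(-6) = 0.3
Best response: bid 5 (8.1 is the largest).

bid 5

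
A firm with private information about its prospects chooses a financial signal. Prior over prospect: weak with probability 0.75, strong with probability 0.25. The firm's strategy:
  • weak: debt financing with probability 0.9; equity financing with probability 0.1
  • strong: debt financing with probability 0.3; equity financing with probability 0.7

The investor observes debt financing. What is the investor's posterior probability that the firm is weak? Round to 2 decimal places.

0.90

P(debt financing) = 0.75·0.9 + 0.25·0.3 = 0.75
P(weak | debt financing) = (0.75·0.9) / 0.75 = 0.675 / 0.75 = 0.9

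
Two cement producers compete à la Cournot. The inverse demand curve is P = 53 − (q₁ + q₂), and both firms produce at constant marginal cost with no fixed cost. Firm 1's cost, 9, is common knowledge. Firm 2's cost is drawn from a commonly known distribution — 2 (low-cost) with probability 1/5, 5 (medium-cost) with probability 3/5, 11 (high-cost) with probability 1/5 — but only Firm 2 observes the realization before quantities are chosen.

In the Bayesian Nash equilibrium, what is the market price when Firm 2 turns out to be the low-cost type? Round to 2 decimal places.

Type-c best response for Firm 2: q₂(c) = (53 − c)/2 − q₁/2.
Firm 1 maximizes expected profit; its first-order condition is 53 − 2q₁ − E[q₂] − 9 = 0.
Substituting E[q₂] and solving: E[c₂] = 5.6, so q₁ = (53 − 2·9 + 5.6)/3 = 13.5333.
q₂(low-cost) = 18.7333, so P = 53 − (13.5333 + 18.7333) = 20.7333.

20.73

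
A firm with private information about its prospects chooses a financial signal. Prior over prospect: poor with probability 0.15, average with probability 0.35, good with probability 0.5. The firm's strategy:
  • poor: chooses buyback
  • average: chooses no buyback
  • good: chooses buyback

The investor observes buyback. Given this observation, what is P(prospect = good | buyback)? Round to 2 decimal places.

P(buyback) = 0.15·1 + 0.35·0 + 0.5·1 = 0.65
P(good | buyback) = (0.5·1) / 0.65 = 0.5 / 0.65 = 0.769231

0.77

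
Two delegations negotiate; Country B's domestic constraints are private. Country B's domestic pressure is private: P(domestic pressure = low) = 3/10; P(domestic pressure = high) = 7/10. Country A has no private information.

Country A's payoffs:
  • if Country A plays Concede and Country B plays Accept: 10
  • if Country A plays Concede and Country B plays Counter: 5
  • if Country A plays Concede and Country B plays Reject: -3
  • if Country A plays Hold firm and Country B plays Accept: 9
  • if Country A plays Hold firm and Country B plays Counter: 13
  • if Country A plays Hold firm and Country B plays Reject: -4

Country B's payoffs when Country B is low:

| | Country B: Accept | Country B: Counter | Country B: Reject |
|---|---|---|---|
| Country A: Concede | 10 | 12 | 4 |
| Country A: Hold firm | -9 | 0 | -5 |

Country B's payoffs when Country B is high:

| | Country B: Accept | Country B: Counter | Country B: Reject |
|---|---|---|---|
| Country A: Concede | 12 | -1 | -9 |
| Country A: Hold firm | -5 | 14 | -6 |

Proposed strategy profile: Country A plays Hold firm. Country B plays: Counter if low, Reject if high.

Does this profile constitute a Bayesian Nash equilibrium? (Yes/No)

A profile is a BNE iff every type of every player is best-responding given beliefs about the other side.
Country A plays Hold firm: E[Hold firm] = 3/10·(13) + 7/10·(-4) = 11/10; E[Concede] = -3/5. Best-responding. ✓
Country B (domestic pressure low), facing Hold firm: Accept gives -9, Counter gives 0, Reject gives -5. Proposed Counter is best. ✓
Country B (domestic pressure high), facing Hold firm: Accept gives -5, Counter gives 14, Reject gives -6. Proposed Reject is not best — profitable deviation exists. ✗

No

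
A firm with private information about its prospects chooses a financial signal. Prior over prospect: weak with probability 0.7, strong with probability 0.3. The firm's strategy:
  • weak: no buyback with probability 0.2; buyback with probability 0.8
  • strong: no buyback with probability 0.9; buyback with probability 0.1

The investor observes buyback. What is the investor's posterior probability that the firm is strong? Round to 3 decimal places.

Apply Bayes' rule using the sender's strategy as the likelihood.
P(buyback) = 0.7·0.8 + 0.3·0.1 = 0.59
P(strong | buyback) = (0.3·0.1) / 0.59 = 0.03 / 0.59 = 0.0508475

0.051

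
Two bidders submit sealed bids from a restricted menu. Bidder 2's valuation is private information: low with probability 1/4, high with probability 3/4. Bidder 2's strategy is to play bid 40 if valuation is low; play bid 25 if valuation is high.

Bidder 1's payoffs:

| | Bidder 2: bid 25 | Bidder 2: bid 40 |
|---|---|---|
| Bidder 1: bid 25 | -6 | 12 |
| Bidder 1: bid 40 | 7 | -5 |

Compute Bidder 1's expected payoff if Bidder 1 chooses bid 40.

4

Take the expectation over Bidder 2's valuation, weighting each type's action by its prior probability.
E[bid 40] = 1/4·(-5) + 3/4·7 = (-5/4) + 21/4 = 4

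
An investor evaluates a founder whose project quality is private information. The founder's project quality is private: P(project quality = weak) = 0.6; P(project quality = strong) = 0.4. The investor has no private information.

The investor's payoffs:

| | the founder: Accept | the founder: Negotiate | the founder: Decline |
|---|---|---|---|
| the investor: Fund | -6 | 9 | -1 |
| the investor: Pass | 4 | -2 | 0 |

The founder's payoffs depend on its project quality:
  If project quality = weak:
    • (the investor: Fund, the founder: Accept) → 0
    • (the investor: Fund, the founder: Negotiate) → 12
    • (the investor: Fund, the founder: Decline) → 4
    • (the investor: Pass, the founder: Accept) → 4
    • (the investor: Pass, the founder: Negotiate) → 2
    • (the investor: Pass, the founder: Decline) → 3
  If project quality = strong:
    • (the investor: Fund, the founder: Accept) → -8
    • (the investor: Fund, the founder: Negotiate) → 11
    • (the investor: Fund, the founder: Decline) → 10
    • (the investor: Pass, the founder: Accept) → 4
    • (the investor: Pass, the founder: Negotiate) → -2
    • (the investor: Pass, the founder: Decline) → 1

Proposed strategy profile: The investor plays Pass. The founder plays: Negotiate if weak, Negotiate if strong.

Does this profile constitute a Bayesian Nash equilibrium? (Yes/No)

No

The investor plays Pass: E[Pass] = 0.6·(-2) + 0.4·(-2) = -2; E[Fund] = 9. Not best-responding. ✗
The founder (project quality weak), facing Pass: Accept gives 4, Negotiate gives 2, Decline gives 3. Proposed Negotiate is not best — profitable deviation exists. ✗
The founder (project quality strong), facing Pass: Accept gives 4, Negotiate gives -2, Decline gives 1. Proposed Negotiate is not best — profitable deviation exists. ✗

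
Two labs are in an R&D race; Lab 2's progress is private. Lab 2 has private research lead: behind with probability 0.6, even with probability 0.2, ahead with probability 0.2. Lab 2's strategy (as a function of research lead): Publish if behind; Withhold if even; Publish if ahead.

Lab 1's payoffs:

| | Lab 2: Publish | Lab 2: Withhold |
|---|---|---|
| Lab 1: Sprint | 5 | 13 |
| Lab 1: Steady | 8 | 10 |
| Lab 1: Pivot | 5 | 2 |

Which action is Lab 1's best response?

Steady

E[Sprint] = 0.6·(5) + 0.2·(13) + 0.2·(5) = 6.6
E[Steady] = 0.6·(8) + 0.2·(10) + 0.2·(8) = 8.4
E[Pivot] = 0.6·(5) + 0.2·(2) + 0.2·(5) = 4.4
Best response: Steady (8.4 is the largest).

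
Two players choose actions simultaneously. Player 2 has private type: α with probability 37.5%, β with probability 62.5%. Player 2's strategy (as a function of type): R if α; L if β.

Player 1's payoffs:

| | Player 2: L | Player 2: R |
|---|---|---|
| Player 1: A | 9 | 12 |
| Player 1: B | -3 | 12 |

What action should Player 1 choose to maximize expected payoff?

A

Compute Player 1's expected payoff for each action, taking the expectation over Player 2's type.
E[A] = 0.375·(12) + 0.625·(9) = 10.125
E[B] = 0.375·(12) + 0.625·(-3) = 2.625
Best response: A (10.125 is the largest).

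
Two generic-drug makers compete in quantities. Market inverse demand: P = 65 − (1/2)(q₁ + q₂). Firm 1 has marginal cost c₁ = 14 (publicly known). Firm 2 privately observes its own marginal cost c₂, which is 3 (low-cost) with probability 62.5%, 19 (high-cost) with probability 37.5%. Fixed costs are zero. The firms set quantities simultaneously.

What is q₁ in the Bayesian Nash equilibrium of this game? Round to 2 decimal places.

30.67

Firm 2 with cost c maximizes (65 − (1/2)(q₁+q₂) − c)·q₂, giving q₂(c) = (65 − c − (1/2)q₁).
E[c₂] = 0.625·3 + 0.375·19 = 9
Firm 1's FOC against E[q₂] yields q₁ = (65 − 2·14 + E[c₂])/(3/2) = (65 − 28 + 9)/(3/2) = 30.6667.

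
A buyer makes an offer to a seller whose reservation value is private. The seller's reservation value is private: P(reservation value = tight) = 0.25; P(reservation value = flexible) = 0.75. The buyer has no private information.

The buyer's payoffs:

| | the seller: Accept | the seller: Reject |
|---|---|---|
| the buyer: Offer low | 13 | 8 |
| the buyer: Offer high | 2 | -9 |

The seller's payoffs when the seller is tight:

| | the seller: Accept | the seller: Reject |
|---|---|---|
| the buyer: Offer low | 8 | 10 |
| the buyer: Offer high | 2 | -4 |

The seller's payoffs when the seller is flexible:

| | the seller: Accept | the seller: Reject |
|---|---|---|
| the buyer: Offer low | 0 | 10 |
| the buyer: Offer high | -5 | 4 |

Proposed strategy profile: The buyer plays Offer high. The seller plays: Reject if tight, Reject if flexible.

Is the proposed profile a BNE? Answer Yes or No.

The buyer plays Offer high: E[Offer high] = 0.25·(-9) + 0.75·(-9) = -9; E[Offer low] = 8. Not best-responding. ✗
The seller (reservation value tight), facing Offer high: Accept gives 2, Reject gives -4. Proposed Reject is not best — profitable deviation exists. ✗
The seller (reservation value flexible), facing Offer high: Accept gives -5, Reject gives 4. Proposed Reject is best. ✓

No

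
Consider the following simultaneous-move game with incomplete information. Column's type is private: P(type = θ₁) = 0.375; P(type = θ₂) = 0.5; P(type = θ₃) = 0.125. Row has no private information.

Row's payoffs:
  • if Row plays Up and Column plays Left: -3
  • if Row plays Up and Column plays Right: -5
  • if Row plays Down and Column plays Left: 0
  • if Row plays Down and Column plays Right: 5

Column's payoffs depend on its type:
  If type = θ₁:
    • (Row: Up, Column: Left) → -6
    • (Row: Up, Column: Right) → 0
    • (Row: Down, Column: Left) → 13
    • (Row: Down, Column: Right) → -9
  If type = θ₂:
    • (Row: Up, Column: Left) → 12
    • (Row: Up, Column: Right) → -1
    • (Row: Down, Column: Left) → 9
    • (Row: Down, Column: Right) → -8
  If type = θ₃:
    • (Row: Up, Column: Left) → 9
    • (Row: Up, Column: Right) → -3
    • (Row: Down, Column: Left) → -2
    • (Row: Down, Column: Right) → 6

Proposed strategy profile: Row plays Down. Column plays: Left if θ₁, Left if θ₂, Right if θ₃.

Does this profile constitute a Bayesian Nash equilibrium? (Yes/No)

Yes

Row plays Down: E[Down] = 0.375·(0) + 0.5·(0) + 0.125·(5) = 0.625; E[Up] = -3.25. Best-responding. ✓
Column (type θ₁), facing Down: Left gives 13, Right gives -9. Proposed Left is best. ✓
Column (type θ₂), facing Down: Left gives 9, Right gives -8. Proposed Left is best. ✓
Column (type θ₃), facing Down: Left gives -2, Right gives 6. Proposed Right is best. ✓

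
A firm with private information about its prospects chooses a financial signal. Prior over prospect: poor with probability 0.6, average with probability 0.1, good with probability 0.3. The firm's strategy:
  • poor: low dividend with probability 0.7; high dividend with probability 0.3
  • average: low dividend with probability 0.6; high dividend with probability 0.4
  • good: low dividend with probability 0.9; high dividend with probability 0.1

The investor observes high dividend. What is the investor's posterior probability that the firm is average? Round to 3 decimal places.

0.160

Apply Bayes' rule using the sender's strategy as the likelihood.
P(high dividend) = 0.6·0.3 + 0.1·0.4 + 0.3·0.1 = 0.25
P(average | high dividend) = (0.1·0.4) / 0.25 = 0.04 / 0.25 = 0.16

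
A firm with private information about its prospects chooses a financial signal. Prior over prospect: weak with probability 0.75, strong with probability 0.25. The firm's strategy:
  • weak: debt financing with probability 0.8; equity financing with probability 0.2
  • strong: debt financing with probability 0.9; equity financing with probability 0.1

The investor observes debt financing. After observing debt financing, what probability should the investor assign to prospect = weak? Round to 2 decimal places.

0.73

P(debt financing) = 0.75·0.8 + 0.25·0.9 = 0.825
P(weak | debt financing) = (0.75·0.8) / 0.825 = 0.6 / 0.825 = 0.727273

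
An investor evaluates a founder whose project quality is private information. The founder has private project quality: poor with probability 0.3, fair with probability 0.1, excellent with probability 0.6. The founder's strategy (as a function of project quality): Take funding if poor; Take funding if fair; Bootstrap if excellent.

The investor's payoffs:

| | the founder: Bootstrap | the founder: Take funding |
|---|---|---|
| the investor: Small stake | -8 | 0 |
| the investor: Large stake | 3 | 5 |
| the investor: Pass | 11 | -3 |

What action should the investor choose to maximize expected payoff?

Pass

E[Small stake] = 0.3·(0) + 0.1·(0) + 0.6·(-8) = -4.8
E[Large stake] = 0.3·(5) + 0.1·(5) + 0.6·(3) = 3.8
E[Pass] = 0.3·(-3) + 0.1·(-3) + 0.6·(11) = 5.4
Best response: Pass (5.4 is the largest).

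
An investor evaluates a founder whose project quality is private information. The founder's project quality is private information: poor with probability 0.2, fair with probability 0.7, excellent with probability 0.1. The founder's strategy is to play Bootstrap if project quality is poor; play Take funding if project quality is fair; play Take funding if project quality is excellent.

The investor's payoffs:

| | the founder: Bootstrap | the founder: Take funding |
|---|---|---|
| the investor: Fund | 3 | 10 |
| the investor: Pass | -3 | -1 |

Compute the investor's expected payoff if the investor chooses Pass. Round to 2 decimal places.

-1.40

Take the expectation over the founder's project quality, weighting each type's action by its prior probability.
E[Pass] = 0.2·(-3) + 0.7·(-1) + 0.1·(-1) = (-0.6) + (-0.7) + (-0.1) = -1.4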